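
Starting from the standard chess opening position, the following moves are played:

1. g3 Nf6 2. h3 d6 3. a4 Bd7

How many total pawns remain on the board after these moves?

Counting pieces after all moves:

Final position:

  a b c d e f g h
  ─────────────────
8│♜ ♞ · ♛ ♚ ♝ · ♜│8
7│♟ ♟ ♟ ♝ ♟ ♟ ♟ ♟│7
6│· · · ♟ · ♞ · ·│6
5│· · · · · · · ·│5
4│♙ · · · · · · ·│4
3│· · · · · · ♙ ♙│3
2│· ♙ ♙ ♙ ♙ ♙ · ·│2
1│♖ ♘ ♗ ♕ ♔ ♗ ♘ ♖│1
  ─────────────────
  a b c d e f g h


16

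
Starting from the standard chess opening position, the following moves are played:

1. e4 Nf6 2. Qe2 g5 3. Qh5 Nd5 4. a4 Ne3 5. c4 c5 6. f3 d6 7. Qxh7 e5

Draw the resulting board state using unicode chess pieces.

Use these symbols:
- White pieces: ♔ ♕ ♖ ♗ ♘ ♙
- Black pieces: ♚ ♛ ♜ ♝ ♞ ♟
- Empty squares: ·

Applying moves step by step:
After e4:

♜ ♞ ♝ ♛ ♚ ♝ ♞ ♜
♟ ♟ ♟ ♟ ♟ ♟ ♟ ♟
· · · · · · · ·
· · · · · · · ·
· · · · ♙ · · ·
· · · · · · · ·
♙ ♙ ♙ ♙ · ♙ ♙ ♙
♖ ♘ ♗ ♕ ♔ ♗ ♘ ♖


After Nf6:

♜ ♞ ♝ ♛ ♚ ♝ · ♜
♟ ♟ ♟ ♟ ♟ ♟ ♟ ♟
· · · · · ♞ · ·
· · · · · · · ·
· · · · ♙ · · ·
· · · · · · · ·
♙ ♙ ♙ ♙ · ♙ ♙ ♙
♖ ♘ ♗ ♕ ♔ ♗ ♘ ♖


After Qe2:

♜ ♞ ♝ ♛ ♚ ♝ · ♜
♟ ♟ ♟ ♟ ♟ ♟ ♟ ♟
· · · · · ♞ · ·
· · · · · · · ·
· · · · ♙ · · ·
· · · · · · · ·
♙ ♙ ♙ ♙ ♕ ♙ ♙ ♙
♖ ♘ ♗ · ♔ ♗ ♘ ♖


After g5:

♜ ♞ ♝ ♛ ♚ ♝ · ♜
♟ ♟ ♟ ♟ ♟ ♟ · ♟
· · · · · ♞ · ·
· · · · · · ♟ ·
· · · · ♙ · · ·
· · · · · · · ·
♙ ♙ ♙ ♙ ♕ ♙ ♙ ♙
♖ ♘ ♗ · ♔ ♗ ♘ ♖


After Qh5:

♜ ♞ ♝ ♛ ♚ ♝ · ♜
♟ ♟ ♟ ♟ ♟ ♟ · ♟
· · · · · ♞ · ·
· · · · · · ♟ ♕
· · · · ♙ · · ·
· · · · · · · ·
♙ ♙ ♙ ♙ · ♙ ♙ ♙
♖ ♘ ♗ · ♔ ♗ ♘ ♖


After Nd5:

♜ ♞ ♝ ♛ ♚ ♝ · ♜
♟ ♟ ♟ ♟ ♟ ♟ · ♟
· · · · · · · ·
· · · ♞ · · ♟ ♕
· · · · ♙ · · ·
· · · · · · · ·
♙ ♙ ♙ ♙ · ♙ ♙ ♙
♖ ♘ ♗ · ♔ ♗ ♘ ♖


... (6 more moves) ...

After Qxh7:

♜ ♞ ♝ ♛ ♚ ♝ · ♜
♟ ♟ · · ♟ ♟ · ♕
· · · ♟ · · · ·
· · ♟ · · · ♟ ·
♙ · ♙ · ♙ · · ·
· · · · ♞ ♙ · ·
· ♙ · ♙ · · ♙ ♙
♖ ♘ ♗ · ♔ ♗ ♘ ♖


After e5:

♜ ♞ ♝ ♛ ♚ ♝ · ♜
♟ ♟ · · · ♟ · ♕
· · · ♟ · · · ·
· · ♟ · ♟ · ♟ ·
♙ · ♙ · ♙ · · ·
· · · · ♞ ♙ · ·
· ♙ · ♙ · · ♙ ♙
♖ ♘ ♗ · ♔ ♗ ♘ ♖



  a b c d e f g h
  ─────────────────
8│♜ ♞ ♝ ♛ ♚ ♝ · ♜│8
7│♟ ♟ · · · ♟ · ♕│7
6│· · · ♟ · · · ·│6
5│· · ♟ · ♟ · ♟ ·│5
4│♙ · ♙ · ♙ · · ·│4
3│· · · · ♞ ♙ · ·│3
2│· ♙ · ♙ · · ♙ ♙│2
1│♖ ♘ ♗ · ♔ ♗ ♘ ♖│1
  ─────────────────
  a b c d e f g h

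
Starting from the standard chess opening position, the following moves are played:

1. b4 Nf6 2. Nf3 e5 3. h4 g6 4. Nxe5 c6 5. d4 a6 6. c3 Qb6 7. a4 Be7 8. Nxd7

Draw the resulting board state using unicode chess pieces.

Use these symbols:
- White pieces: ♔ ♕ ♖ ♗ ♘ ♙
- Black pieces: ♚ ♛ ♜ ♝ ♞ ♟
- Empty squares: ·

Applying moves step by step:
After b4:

♜ ♞ ♝ ♛ ♚ ♝ ♞ ♜
♟ ♟ ♟ ♟ ♟ ♟ ♟ ♟
· · · · · · · ·
· · · · · · · ·
· ♙ · · · · · ·
· · · · · · · ·
♙ · ♙ ♙ ♙ ♙ ♙ ♙
♖ ♘ ♗ ♕ ♔ ♗ ♘ ♖


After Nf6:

♜ ♞ ♝ ♛ ♚ ♝ · ♜
♟ ♟ ♟ ♟ ♟ ♟ ♟ ♟
· · · · · ♞ · ·
· · · · · · · ·
· ♙ · · · · · ·
· · · · · · · ·
♙ · ♙ ♙ ♙ ♙ ♙ ♙
♖ ♘ ♗ ♕ ♔ ♗ ♘ ♖


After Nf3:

♜ ♞ ♝ ♛ ♚ ♝ · ♜
♟ ♟ ♟ ♟ ♟ ♟ ♟ ♟
· · · · · ♞ · ·
· · · · · · · ·
· ♙ · · · · · ·
· · · · · ♘ · ·
♙ · ♙ ♙ ♙ ♙ ♙ ♙
♖ ♘ ♗ ♕ ♔ ♗ · ♖


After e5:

♜ ♞ ♝ ♛ ♚ ♝ · ♜
♟ ♟ ♟ ♟ · ♟ ♟ ♟
· · · · · ♞ · ·
· · · · ♟ · · ·
· ♙ · · · · · ·
· · · · · ♘ · ·
♙ · ♙ ♙ ♙ ♙ ♙ ♙
♖ ♘ ♗ ♕ ♔ ♗ · ♖


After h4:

♜ ♞ ♝ ♛ ♚ ♝ · ♜
♟ ♟ ♟ ♟ · ♟ ♟ ♟
· · · · · ♞ · ·
· · · · ♟ · · ·
· ♙ · · · · · ♙
· · · · · ♘ · ·
♙ · ♙ ♙ ♙ ♙ ♙ ·
♖ ♘ ♗ ♕ ♔ ♗ · ♖


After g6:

♜ ♞ ♝ ♛ ♚ ♝ · ♜
♟ ♟ ♟ ♟ · ♟ · ♟
· · · · · ♞ ♟ ·
· · · · ♟ · · ·
· ♙ · · · · · ♙
· · · · · ♘ · ·
♙ · ♙ ♙ ♙ ♙ ♙ ·
♖ ♘ ♗ ♕ ♔ ♗ · ♖


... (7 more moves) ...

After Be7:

♜ ♞ ♝ · ♚ · · ♜
· ♟ · ♟ ♝ ♟ · ♟
♟ ♛ ♟ · · ♞ ♟ ·
· · · · ♘ · · ·
♙ ♙ · ♙ · · · ♙
· · ♙ · · · · ·
· · · · ♙ ♙ ♙ ·
♖ ♘ ♗ ♕ ♔ ♗ · ♖


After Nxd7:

♜ ♞ ♝ · ♚ · · ♜
· ♟ · ♘ ♝ ♟ · ♟
♟ ♛ ♟ · · ♞ ♟ ·
· · · · · · · ·
♙ ♙ · ♙ · · · ♙
· · ♙ · · · · ·
· · · · ♙ ♙ ♙ ·
♖ ♘ ♗ ♕ ♔ ♗ · ♖



  a b c d e f g h
  ─────────────────
8│♜ ♞ ♝ · ♚ · · ♜│8
7│· ♟ · ♘ ♝ ♟ · ♟│7
6│♟ ♛ ♟ · · ♞ ♟ ·│6
5│· · · · · · · ·│5
4│♙ ♙ · ♙ · · · ♙│4
3│· · ♙ · · · · ·│3
2│· · · · ♙ ♙ ♙ ·│2
1│♖ ♘ ♗ ♕ ♔ ♗ · ♖│1
  ─────────────────
  a b c d e f g h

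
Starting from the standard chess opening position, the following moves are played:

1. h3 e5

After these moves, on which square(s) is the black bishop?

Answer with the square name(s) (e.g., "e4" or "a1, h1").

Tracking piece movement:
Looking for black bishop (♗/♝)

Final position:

  a b c d e f g h
  ─────────────────
8│♜ ♞ ♝ ♛ ♚ ♝ ♞ ♜│8
7│♟ ♟ ♟ ♟ · ♟ ♟ ♟│7
6│· · · · · · · ·│6
5│· · · · ♟ · · ·│5
4│· · · · · · · ·│4
3│· · · · · · · ♙│3
2│♙ ♙ ♙ ♙ ♙ ♙ ♙ ·│2
1│♖ ♘ ♗ ♕ ♔ ♗ ♘ ♖│1
  ─────────────────
  a b c d e f g h


c8, f8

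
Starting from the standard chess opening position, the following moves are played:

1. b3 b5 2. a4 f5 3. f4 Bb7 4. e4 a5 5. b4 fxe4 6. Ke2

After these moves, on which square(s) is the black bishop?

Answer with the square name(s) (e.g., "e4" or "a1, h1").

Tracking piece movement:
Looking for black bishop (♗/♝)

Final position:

  a b c d e f g h
  ─────────────────
8│♜ ♞ · ♛ ♚ ♝ ♞ ♜│8
7│· ♝ ♟ ♟ ♟ · ♟ ♟│7
6│· · · · · · · ·│6
5│♟ ♟ · · · · · ·│5
4│♙ ♙ · · ♟ ♙ · ·│4
3│· · · · · · · ·│3
2│· · ♙ ♙ ♔ · ♙ ♙│2
1│♖ ♘ ♗ ♕ · ♗ ♘ ♖│1
  ─────────────────
  a b c d e f g h


b7, f8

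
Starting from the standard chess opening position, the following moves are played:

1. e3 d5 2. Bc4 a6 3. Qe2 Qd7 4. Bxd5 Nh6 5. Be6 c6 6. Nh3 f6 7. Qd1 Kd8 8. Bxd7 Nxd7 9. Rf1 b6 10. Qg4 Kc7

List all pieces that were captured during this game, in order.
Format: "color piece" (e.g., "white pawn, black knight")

Tracking captures:
  Bxd5: captured black pawn
  Bxd7: captured black queen
  Nxd7: captured white bishop

black pawn, black queen, white bishop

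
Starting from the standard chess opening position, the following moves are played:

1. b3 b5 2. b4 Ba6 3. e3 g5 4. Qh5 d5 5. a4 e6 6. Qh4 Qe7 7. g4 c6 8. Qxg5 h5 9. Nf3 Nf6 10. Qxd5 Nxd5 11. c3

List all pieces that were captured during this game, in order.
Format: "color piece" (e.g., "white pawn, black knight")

Tracking captures:
  Qxg5: captured black pawn
  Qxd5: captured black pawn
  Nxd5: captured white queen

black pawn, black pawn, white queen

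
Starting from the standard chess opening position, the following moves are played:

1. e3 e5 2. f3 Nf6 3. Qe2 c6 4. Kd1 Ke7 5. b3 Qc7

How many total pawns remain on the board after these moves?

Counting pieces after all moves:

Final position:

  a b c d e f g h
  ─────────────────
8│♜ ♞ ♝ · · ♝ · ♜│8
7│♟ ♟ ♛ ♟ ♚ ♟ ♟ ♟│7
6│· · ♟ · · ♞ · ·│6
5│· · · · ♟ · · ·│5
4│· · · · · · · ·│4
3│· ♙ · · ♙ ♙ · ·│3
2│♙ · ♙ ♙ ♕ · ♙ ♙│2
1│♖ ♘ ♗ ♔ · ♗ ♘ ♖│1
  ─────────────────
  a b c d e f g h


16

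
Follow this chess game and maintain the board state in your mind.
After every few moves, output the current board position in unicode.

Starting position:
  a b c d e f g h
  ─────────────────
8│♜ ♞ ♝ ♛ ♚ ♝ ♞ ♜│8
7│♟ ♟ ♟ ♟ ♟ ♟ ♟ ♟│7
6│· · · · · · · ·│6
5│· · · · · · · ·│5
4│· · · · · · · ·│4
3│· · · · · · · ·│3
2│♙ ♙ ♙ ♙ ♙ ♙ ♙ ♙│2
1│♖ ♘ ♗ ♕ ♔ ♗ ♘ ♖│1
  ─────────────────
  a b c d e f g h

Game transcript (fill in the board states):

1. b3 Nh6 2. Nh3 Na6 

  a b c d e f g h
  ─────────────────
8│♜ · ♝ ♛ ♚ ♝ · ♜│8
7│♟ ♟ ♟ ♟ ♟ ♟ ♟ ♟│7
6│♞ · · · · · · ♞│6
5│· · · · · · · ·│5
4│· · · · · · · ·│4
3│· ♙ · · · · · ♘│3
2│♙ · ♙ ♙ ♙ ♙ ♙ ♙│2
1│♖ ♘ ♗ ♕ ♔ ♗ · ♖│1
  ─────────────────
  a b c d e f g h

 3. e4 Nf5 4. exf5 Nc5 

  a b c d e f g h
  ─────────────────
8│♜ · ♝ ♛ ♚ ♝ · ♜│8
7│♟ ♟ ♟ ♟ ♟ ♟ ♟ ♟│7
6│· · · · · · · ·│6
5│· · ♞ · · ♙ · ·│5
4│· · · · · · · ·│4
3│· ♙ · · · · · ♘│3
2│♙ · ♙ ♙ · ♙ ♙ ♙│2
1│♖ ♘ ♗ ♕ ♔ ♗ · ♖│1
  ─────────────────
  a b c d e f g h

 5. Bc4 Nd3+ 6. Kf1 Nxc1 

  a b c d e f g h
  ─────────────────
8│♜ · ♝ ♛ ♚ ♝ · ♜│8
7│♟ ♟ ♟ ♟ ♟ ♟ ♟ ♟│7
6│· · · · · · · ·│6
5│· · · · · ♙ · ·│5
4│· · ♗ · · · · ·│4
3│· ♙ · · · · · ♘│3
2│♙ · ♙ ♙ · ♙ ♙ ♙│2
1│♖ ♘ ♞ ♕ · ♔ · ♖│1
  ─────────────────
  a b c d e f g h

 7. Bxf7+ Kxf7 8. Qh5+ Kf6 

  a b c d e f g h
  ─────────────────
8│♜ · ♝ ♛ · ♝ · ♜│8
7│♟ ♟ ♟ ♟ ♟ · ♟ ♟│7
6│· · · · · ♚ · ·│6
5│· · · · · ♙ · ♕│5
4│· · · · · · · ·│4
3│· ♙ · · · · · ♘│3
2│♙ · ♙ ♙ · ♙ ♙ ♙│2
1│♖ ♘ ♞ · · ♔ · ♖│1
  ─────────────────
  a b c d e f g h

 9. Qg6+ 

  a b c d e f g h
  ─────────────────
8│♜ · ♝ ♛ · ♝ · ♜│8
7│♟ ♟ ♟ ♟ ♟ · ♟ ♟│7
6│· · · · · ♚ ♕ ·│6
5│· · · · · ♙ · ·│5
4│· · · · · · · ·│4
3│· ♙ · · · · · ♘│3
2│♙ · ♙ ♙ · ♙ ♙ ♙│2
1│♖ ♘ ♞ · · ♔ · ♖│1
  ─────────────────
  a b c d e f g h


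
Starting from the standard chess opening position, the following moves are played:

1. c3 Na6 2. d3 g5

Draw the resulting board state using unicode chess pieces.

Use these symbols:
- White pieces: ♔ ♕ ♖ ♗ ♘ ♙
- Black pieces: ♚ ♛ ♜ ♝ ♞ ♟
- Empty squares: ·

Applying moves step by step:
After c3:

♜ ♞ ♝ ♛ ♚ ♝ ♞ ♜
♟ ♟ ♟ ♟ ♟ ♟ ♟ ♟
· · · · · · · ·
· · · · · · · ·
· · · · · · · ·
· · ♙ · · · · ·
♙ ♙ · ♙ ♙ ♙ ♙ ♙
♖ ♘ ♗ ♕ ♔ ♗ ♘ ♖


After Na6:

♜ · ♝ ♛ ♚ ♝ ♞ ♜
♟ ♟ ♟ ♟ ♟ ♟ ♟ ♟
♞ · · · · · · ·
· · · · · · · ·
· · · · · · · ·
· · ♙ · · · · ·
♙ ♙ · ♙ ♙ ♙ ♙ ♙
♖ ♘ ♗ ♕ ♔ ♗ ♘ ♖


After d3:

♜ · ♝ ♛ ♚ ♝ ♞ ♜
♟ ♟ ♟ ♟ ♟ ♟ ♟ ♟
♞ · · · · · · ·
· · · · · · · ·
· · · · · · · ·
· · ♙ ♙ · · · ·
♙ ♙ · · ♙ ♙ ♙ ♙
♖ ♘ ♗ ♕ ♔ ♗ ♘ ♖


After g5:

♜ · ♝ ♛ ♚ ♝ ♞ ♜
♟ ♟ ♟ ♟ ♟ ♟ · ♟
♞ · · · · · · ·
· · · · · · ♟ ·
· · · · · · · ·
· · ♙ ♙ · · · ·
♙ ♙ · · ♙ ♙ ♙ ♙
♖ ♘ ♗ ♕ ♔ ♗ ♘ ♖



  a b c d e f g h
  ─────────────────
8│♜ · ♝ ♛ ♚ ♝ ♞ ♜│8
7│♟ ♟ ♟ ♟ ♟ ♟ · ♟│7
6│♞ · · · · · · ·│6
5│· · · · · · ♟ ·│5
4│· · · · · · · ·│4
3│· · ♙ ♙ · · · ·│3
2│♙ ♙ · · ♙ ♙ ♙ ♙│2
1│♖ ♘ ♗ ♕ ♔ ♗ ♘ ♖│1
  ─────────────────
  a b c d e f g h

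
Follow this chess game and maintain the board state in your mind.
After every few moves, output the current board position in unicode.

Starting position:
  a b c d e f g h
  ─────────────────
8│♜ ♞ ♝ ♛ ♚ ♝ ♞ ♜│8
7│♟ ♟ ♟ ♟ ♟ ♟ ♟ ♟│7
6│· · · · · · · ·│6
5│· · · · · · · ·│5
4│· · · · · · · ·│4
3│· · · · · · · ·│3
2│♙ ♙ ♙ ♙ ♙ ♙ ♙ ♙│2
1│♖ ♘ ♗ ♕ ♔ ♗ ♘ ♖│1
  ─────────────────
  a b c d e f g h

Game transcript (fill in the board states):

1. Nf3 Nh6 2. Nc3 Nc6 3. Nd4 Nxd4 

  a b c d e f g h
  ─────────────────
8│♜ · ♝ ♛ ♚ ♝ · ♜│8
7│♟ ♟ ♟ ♟ ♟ ♟ ♟ ♟│7
6│· · · · · · · ♞│6
5│· · · · · · · ·│5
4│· · · ♞ · · · ·│4
3│· · ♘ · · · · ·│3
2│♙ ♙ ♙ ♙ ♙ ♙ ♙ ♙│2
1│♖ · ♗ ♕ ♔ ♗ · ♖│1
  ─────────────────
  a b c d e f g h

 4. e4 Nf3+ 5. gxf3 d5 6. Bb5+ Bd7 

  a b c d e f g h
  ─────────────────
8│♜ · · ♛ ♚ ♝ · ♜│8
7│♟ ♟ ♟ ♝ ♟ ♟ ♟ ♟│7
6│· · · · · · · ♞│6
5│· ♗ · ♟ · · · ·│5
4│· · · · ♙ · · ·│4
3│· · ♘ · · ♙ · ·│3
2│♙ ♙ ♙ ♙ · ♙ · ♙│2
1│♖ · ♗ ♕ ♔ · · ♖│1
  ─────────────────
  a b c d e f g h

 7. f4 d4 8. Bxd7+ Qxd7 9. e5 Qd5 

  a b c d e f g h
  ─────────────────
8│♜ · · · ♚ ♝ · ♜│8
7│♟ ♟ ♟ · ♟ ♟ ♟ ♟│7
6│· · · · · · · ♞│6
5│· · · ♛ ♙ · · ·│5
4│· · · ♟ · ♙ · ·│4
3│· · ♘ · · · · ·│3
2│♙ ♙ ♙ ♙ · ♙ · ♙│2
1│♖ · ♗ ♕ ♔ · · ♖│1
  ─────────────────
  a b c d e f g h

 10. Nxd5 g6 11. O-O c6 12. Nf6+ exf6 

  a b c d e f g h
  ─────────────────
8│♜ · · · ♚ ♝ · ♜│8
7│♟ ♟ · · · ♟ · ♟│7
6│· · ♟ · · ♟ ♟ ♞│6
5│· · · · ♙ · · ·│5
4│· · · ♟ · ♙ · ·│4
3│· · · · · · · ·│3
2│♙ ♙ ♙ ♙ · ♙ · ♙│2
1│♖ · ♗ ♕ · ♖ ♔ ·│1
  ─────────────────
  a b c d e f g h

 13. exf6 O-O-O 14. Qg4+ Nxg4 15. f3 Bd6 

  a b c d e f g h
  ─────────────────
8│· · ♚ ♜ · · · ♜│8
7│♟ ♟ · · · ♟ · ♟│7
6│· · ♟ ♝ · ♙ ♟ ·│6
5│· · · · · · · ·│5
4│· · · ♟ · ♙ ♞ ·│4
3│· · · · · ♙ · ·│3
2│♙ ♙ ♙ ♙ · · · ♙│2
1│♖ · ♗ · · ♖ ♔ ·│1
  ─────────────────
  a b c d e f g h



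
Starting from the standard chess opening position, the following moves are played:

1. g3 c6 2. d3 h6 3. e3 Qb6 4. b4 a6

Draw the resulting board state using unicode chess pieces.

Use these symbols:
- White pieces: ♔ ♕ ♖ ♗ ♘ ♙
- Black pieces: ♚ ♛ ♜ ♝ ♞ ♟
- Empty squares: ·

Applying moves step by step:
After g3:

♜ ♞ ♝ ♛ ♚ ♝ ♞ ♜
♟ ♟ ♟ ♟ ♟ ♟ ♟ ♟
· · · · · · · ·
· · · · · · · ·
· · · · · · · ·
· · · · · · ♙ ·
♙ ♙ ♙ ♙ ♙ ♙ · ♙
♖ ♘ ♗ ♕ ♔ ♗ ♘ ♖


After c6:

♜ ♞ ♝ ♛ ♚ ♝ ♞ ♜
♟ ♟ · ♟ ♟ ♟ ♟ ♟
· · ♟ · · · · ·
· · · · · · · ·
· · · · · · · ·
· · · · · · ♙ ·
♙ ♙ ♙ ♙ ♙ ♙ · ♙
♖ ♘ ♗ ♕ ♔ ♗ ♘ ♖


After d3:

♜ ♞ ♝ ♛ ♚ ♝ ♞ ♜
♟ ♟ · ♟ ♟ ♟ ♟ ♟
· · ♟ · · · · ·
· · · · · · · ·
· · · · · · · ·
· · · ♙ · · ♙ ·
♙ ♙ ♙ · ♙ ♙ · ♙
♖ ♘ ♗ ♕ ♔ ♗ ♘ ♖


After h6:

♜ ♞ ♝ ♛ ♚ ♝ ♞ ♜
♟ ♟ · ♟ ♟ ♟ ♟ ·
· · ♟ · · · · ♟
· · · · · · · ·
· · · · · · · ·
· · · ♙ · · ♙ ·
♙ ♙ ♙ · ♙ ♙ · ♙
♖ ♘ ♗ ♕ ♔ ♗ ♘ ♖


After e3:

♜ ♞ ♝ ♛ ♚ ♝ ♞ ♜
♟ ♟ · ♟ ♟ ♟ ♟ ·
· · ♟ · · · · ♟
· · · · · · · ·
· · · · · · · ·
· · · ♙ ♙ · ♙ ·
♙ ♙ ♙ · · ♙ · ♙
♖ ♘ ♗ ♕ ♔ ♗ ♘ ♖


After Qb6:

♜ ♞ ♝ · ♚ ♝ ♞ ♜
♟ ♟ · ♟ ♟ ♟ ♟ ·
· ♛ ♟ · · · · ♟
· · · · · · · ·
· · · · · · · ·
· · · ♙ ♙ · ♙ ·
♙ ♙ ♙ · · ♙ · ♙
♖ ♘ ♗ ♕ ♔ ♗ ♘ ♖


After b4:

♜ ♞ ♝ · ♚ ♝ ♞ ♜
♟ ♟ · ♟ ♟ ♟ ♟ ·
· ♛ ♟ · · · · ♟
· · · · · · · ·
· ♙ · · · · · ·
· · · ♙ ♙ · ♙ ·
♙ · ♙ · · ♙ · ♙
♖ ♘ ♗ ♕ ♔ ♗ ♘ ♖


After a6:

♜ ♞ ♝ · ♚ ♝ ♞ ♜
· ♟ · ♟ ♟ ♟ ♟ ·
♟ ♛ ♟ · · · · ♟
· · · · · · · ·
· ♙ · · · · · ·
· · · ♙ ♙ · ♙ ·
♙ · ♙ · · ♙ · ♙
♖ ♘ ♗ ♕ ♔ ♗ ♘ ♖



  a b c d e f g h
  ─────────────────
8│♜ ♞ ♝ · ♚ ♝ ♞ ♜│8
7│· ♟ · ♟ ♟ ♟ ♟ ·│7
6│♟ ♛ ♟ · · · · ♟│6
5│· · · · · · · ·│5
4│· ♙ · · · · · ·│4
3│· · · ♙ ♙ · ♙ ·│3
2│♙ · ♙ · · ♙ · ♙│2
1│♖ ♘ ♗ ♕ ♔ ♗ ♘ ♖│1
  ─────────────────
  a b c d e f g h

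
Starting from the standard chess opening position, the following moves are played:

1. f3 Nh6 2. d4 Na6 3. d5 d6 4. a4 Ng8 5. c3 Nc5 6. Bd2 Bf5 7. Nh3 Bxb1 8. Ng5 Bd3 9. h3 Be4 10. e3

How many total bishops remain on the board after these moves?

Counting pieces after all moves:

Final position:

  a b c d e f g h
  ─────────────────
8│♜ · · ♛ ♚ ♝ ♞ ♜│8
7│♟ ♟ ♟ · ♟ ♟ ♟ ♟│7
6│· · · ♟ · · · ·│6
5│· · ♞ ♙ · · ♘ ·│5
4│♙ · · · ♝ · · ·│4
3│· · ♙ · ♙ ♙ · ♙│3
2│· ♙ · ♗ · · ♙ ·│2
1│♖ · · ♕ ♔ ♗ · ♖│1
  ─────────────────
  a b c d e f g h


4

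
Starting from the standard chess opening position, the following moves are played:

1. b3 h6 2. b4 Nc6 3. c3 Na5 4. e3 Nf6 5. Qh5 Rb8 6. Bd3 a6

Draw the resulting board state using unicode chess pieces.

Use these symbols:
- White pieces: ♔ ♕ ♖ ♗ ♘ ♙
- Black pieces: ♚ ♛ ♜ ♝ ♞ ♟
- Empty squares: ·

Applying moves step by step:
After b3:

♜ ♞ ♝ ♛ ♚ ♝ ♞ ♜
♟ ♟ ♟ ♟ ♟ ♟ ♟ ♟
· · · · · · · ·
· · · · · · · ·
· · · · · · · ·
· ♙ · · · · · ·
♙ · ♙ ♙ ♙ ♙ ♙ ♙
♖ ♘ ♗ ♕ ♔ ♗ ♘ ♖


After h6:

♜ ♞ ♝ ♛ ♚ ♝ ♞ ♜
♟ ♟ ♟ ♟ ♟ ♟ ♟ ·
· · · · · · · ♟
· · · · · · · ·
· · · · · · · ·
· ♙ · · · · · ·
♙ · ♙ ♙ ♙ ♙ ♙ ♙
♖ ♘ ♗ ♕ ♔ ♗ ♘ ♖


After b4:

♜ ♞ ♝ ♛ ♚ ♝ ♞ ♜
♟ ♟ ♟ ♟ ♟ ♟ ♟ ·
· · · · · · · ♟
· · · · · · · ·
· ♙ · · · · · ·
· · · · · · · ·
♙ · ♙ ♙ ♙ ♙ ♙ ♙
♖ ♘ ♗ ♕ ♔ ♗ ♘ ♖


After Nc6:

♜ · ♝ ♛ ♚ ♝ ♞ ♜
♟ ♟ ♟ ♟ ♟ ♟ ♟ ·
· · ♞ · · · · ♟
· · · · · · · ·
· ♙ · · · · · ·
· · · · · · · ·
♙ · ♙ ♙ ♙ ♙ ♙ ♙
♖ ♘ ♗ ♕ ♔ ♗ ♘ ♖


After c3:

♜ · ♝ ♛ ♚ ♝ ♞ ♜
♟ ♟ ♟ ♟ ♟ ♟ ♟ ·
· · ♞ · · · · ♟
· · · · · · · ·
· ♙ · · · · · ·
· · ♙ · · · · ·
♙ · · ♙ ♙ ♙ ♙ ♙
♖ ♘ ♗ ♕ ♔ ♗ ♘ ♖


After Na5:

♜ · ♝ ♛ ♚ ♝ ♞ ♜
♟ ♟ ♟ ♟ ♟ ♟ ♟ ·
· · · · · · · ♟
♞ · · · · · · ·
· ♙ · · · · · ·
· · ♙ · · · · ·
♙ · · ♙ ♙ ♙ ♙ ♙
♖ ♘ ♗ ♕ ♔ ♗ ♘ ♖


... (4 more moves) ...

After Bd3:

· ♜ ♝ ♛ ♚ ♝ · ♜
♟ ♟ ♟ ♟ ♟ ♟ ♟ ·
· · · · · ♞ · ♟
♞ · · · · · · ♕
· ♙ · · · · · ·
· · ♙ ♗ ♙ · · ·
♙ · · ♙ · ♙ ♙ ♙
♖ ♘ ♗ · ♔ · ♘ ♖


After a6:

· ♜ ♝ ♛ ♚ ♝ · ♜
· ♟ ♟ ♟ ♟ ♟ ♟ ·
♟ · · · · ♞ · ♟
♞ · · · · · · ♕
· ♙ · · · · · ·
· · ♙ ♗ ♙ · · ·
♙ · · ♙ · ♙ ♙ ♙
♖ ♘ ♗ · ♔ · ♘ ♖



  a b c d e f g h
  ─────────────────
8│· ♜ ♝ ♛ ♚ ♝ · ♜│8
7│· ♟ ♟ ♟ ♟ ♟ ♟ ·│7
6│♟ · · · · ♞ · ♟│6
5│♞ · · · · · · ♕│5
4│· ♙ · · · · · ·│4
3│· · ♙ ♗ ♙ · · ·│3
2│♙ · · ♙ · ♙ ♙ ♙│2
1│♖ ♘ ♗ · ♔ · ♘ ♖│1
  ─────────────────
  a b c d e f g h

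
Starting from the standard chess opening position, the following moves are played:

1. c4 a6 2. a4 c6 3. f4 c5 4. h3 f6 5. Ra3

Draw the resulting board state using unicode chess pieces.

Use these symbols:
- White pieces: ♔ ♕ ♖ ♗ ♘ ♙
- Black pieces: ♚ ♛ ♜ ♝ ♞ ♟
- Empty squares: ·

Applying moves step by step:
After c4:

♜ ♞ ♝ ♛ ♚ ♝ ♞ ♜
♟ ♟ ♟ ♟ ♟ ♟ ♟ ♟
· · · · · · · ·
· · · · · · · ·
· · ♙ · · · · ·
· · · · · · · ·
♙ ♙ · ♙ ♙ ♙ ♙ ♙
♖ ♘ ♗ ♕ ♔ ♗ ♘ ♖


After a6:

♜ ♞ ♝ ♛ ♚ ♝ ♞ ♜
· ♟ ♟ ♟ ♟ ♟ ♟ ♟
♟ · · · · · · ·
· · · · · · · ·
· · ♙ · · · · ·
· · · · · · · ·
♙ ♙ · ♙ ♙ ♙ ♙ ♙
♖ ♘ ♗ ♕ ♔ ♗ ♘ ♖


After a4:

♜ ♞ ♝ ♛ ♚ ♝ ♞ ♜
· ♟ ♟ ♟ ♟ ♟ ♟ ♟
♟ · · · · · · ·
· · · · · · · ·
♙ · ♙ · · · · ·
· · · · · · · ·
· ♙ · ♙ ♙ ♙ ♙ ♙
♖ ♘ ♗ ♕ ♔ ♗ ♘ ♖


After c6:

♜ ♞ ♝ ♛ ♚ ♝ ♞ ♜
· ♟ · ♟ ♟ ♟ ♟ ♟
♟ · ♟ · · · · ·
· · · · · · · ·
♙ · ♙ · · · · ·
· · · · · · · ·
· ♙ · ♙ ♙ ♙ ♙ ♙
♖ ♘ ♗ ♕ ♔ ♗ ♘ ♖


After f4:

♜ ♞ ♝ ♛ ♚ ♝ ♞ ♜
· ♟ · ♟ ♟ ♟ ♟ ♟
♟ · ♟ · · · · ·
· · · · · · · ·
♙ · ♙ · · ♙ · ·
· · · · · · · ·
· ♙ · ♙ ♙ · ♙ ♙
♖ ♘ ♗ ♕ ♔ ♗ ♘ ♖


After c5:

♜ ♞ ♝ ♛ ♚ ♝ ♞ ♜
· ♟ · ♟ ♟ ♟ ♟ ♟
♟ · · · · · · ·
· · ♟ · · · · ·
♙ · ♙ · · ♙ · ·
· · · · · · · ·
· ♙ · ♙ ♙ · ♙ ♙
♖ ♘ ♗ ♕ ♔ ♗ ♘ ♖


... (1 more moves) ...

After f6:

♜ ♞ ♝ ♛ ♚ ♝ ♞ ♜
· ♟ · ♟ ♟ · ♟ ♟
♟ · · · · ♟ · ·
· · ♟ · · · · ·
♙ · ♙ · · ♙ · ·
· · · · · · · ♙
· ♙ · ♙ ♙ · ♙ ·
♖ ♘ ♗ ♕ ♔ ♗ ♘ ♖


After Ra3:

♜ ♞ ♝ ♛ ♚ ♝ ♞ ♜
· ♟ · ♟ ♟ · ♟ ♟
♟ · · · · ♟ · ·
· · ♟ · · · · ·
♙ · ♙ · · ♙ · ·
♖ · · · · · · ♙
· ♙ · ♙ ♙ · ♙ ·
· ♘ ♗ ♕ ♔ ♗ ♘ ♖



  a b c d e f g h
  ─────────────────
8│♜ ♞ ♝ ♛ ♚ ♝ ♞ ♜│8
7│· ♟ · ♟ ♟ · ♟ ♟│7
6│♟ · · · · ♟ · ·│6
5│· · ♟ · · · · ·│5
4│♙ · ♙ · · ♙ · ·│4
3│♖ · · · · · · ♙│3
2│· ♙ · ♙ ♙ · ♙ ·│2
1│· ♘ ♗ ♕ ♔ ♗ ♘ ♖│1
  ─────────────────
  a b c d e f g h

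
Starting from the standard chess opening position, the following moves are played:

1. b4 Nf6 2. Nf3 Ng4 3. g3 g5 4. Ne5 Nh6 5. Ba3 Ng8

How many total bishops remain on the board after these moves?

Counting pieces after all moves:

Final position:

  a b c d e f g h
  ─────────────────
8│♜ ♞ ♝ ♛ ♚ ♝ ♞ ♜│8
7│♟ ♟ ♟ ♟ ♟ ♟ · ♟│7
6│· · · · · · · ·│6
5│· · · · ♘ · ♟ ·│5
4│· ♙ · · · · · ·│4
3│♗ · · · · · ♙ ·│3
2│♙ · ♙ ♙ ♙ ♙ · ♙│2
1│♖ ♘ · ♕ ♔ ♗ · ♖│1
  ─────────────────
  a b c d e f g h


4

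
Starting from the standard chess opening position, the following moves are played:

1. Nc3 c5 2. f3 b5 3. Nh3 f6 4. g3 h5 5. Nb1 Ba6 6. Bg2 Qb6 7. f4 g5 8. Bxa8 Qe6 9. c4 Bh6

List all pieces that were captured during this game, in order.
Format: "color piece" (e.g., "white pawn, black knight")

Tracking captures:
  Bxa8: captured black rook

black rook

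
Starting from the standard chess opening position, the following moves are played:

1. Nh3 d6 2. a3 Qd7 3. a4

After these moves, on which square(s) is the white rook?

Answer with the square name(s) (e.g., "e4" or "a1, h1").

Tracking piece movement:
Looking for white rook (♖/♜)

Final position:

  a b c d e f g h
  ─────────────────
8│♜ ♞ ♝ · ♚ ♝ ♞ ♜│8
7│♟ ♟ ♟ ♛ ♟ ♟ ♟ ♟│7
6│· · · ♟ · · · ·│6
5│· · · · · · · ·│5
4│♙ · · · · · · ·│4
3│· · · · · · · ♘│3
2│· ♙ ♙ ♙ ♙ ♙ ♙ ♙│2
1│♖ ♘ ♗ ♕ ♔ ♗ · ♖│1
  ─────────────────
  a b c d e f g h


a1, h1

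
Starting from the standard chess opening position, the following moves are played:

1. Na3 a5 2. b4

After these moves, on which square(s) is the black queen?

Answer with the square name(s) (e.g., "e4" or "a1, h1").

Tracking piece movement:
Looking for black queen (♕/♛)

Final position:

  a b c d e f g h
  ─────────────────
8│♜ ♞ ♝ ♛ ♚ ♝ ♞ ♜│8
7│· ♟ ♟ ♟ ♟ ♟ ♟ ♟│7
6│· · · · · · · ·│6
5│♟ · · · · · · ·│5
4│· ♙ · · · · · ·│4
3│♘ · · · · · · ·│3
2│♙ · ♙ ♙ ♙ ♙ ♙ ♙│2
1│♖ · ♗ ♕ ♔ ♗ ♘ ♖│1
  ─────────────────
  a b c d e f g h


d8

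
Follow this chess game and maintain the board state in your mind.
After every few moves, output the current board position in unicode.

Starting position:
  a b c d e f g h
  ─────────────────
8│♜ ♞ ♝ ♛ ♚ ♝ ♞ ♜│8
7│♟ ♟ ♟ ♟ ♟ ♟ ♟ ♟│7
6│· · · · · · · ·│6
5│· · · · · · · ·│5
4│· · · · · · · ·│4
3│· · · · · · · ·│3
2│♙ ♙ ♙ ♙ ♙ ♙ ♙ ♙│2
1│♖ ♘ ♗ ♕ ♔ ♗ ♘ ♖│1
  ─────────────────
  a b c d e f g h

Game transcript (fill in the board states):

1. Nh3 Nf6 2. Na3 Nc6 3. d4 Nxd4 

  a b c d e f g h
  ─────────────────
8│♜ · ♝ ♛ ♚ ♝ · ♜│8
7│♟ ♟ ♟ ♟ ♟ ♟ ♟ ♟│7
6│· · · · · ♞ · ·│6
5│· · · · · · · ·│5
4│· · · ♞ · · · ·│4
3│♘ · · · · · · ♘│3
2│♙ ♙ ♙ · ♙ ♙ ♙ ♙│2
1│♖ · ♗ ♕ ♔ ♗ · ♖│1
  ─────────────────
  a b c d e f g h

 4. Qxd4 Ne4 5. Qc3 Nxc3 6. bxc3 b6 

  a b c d e f g h
  ─────────────────
8│♜ · ♝ ♛ ♚ ♝ · ♜│8
7│♟ · ♟ ♟ ♟ ♟ ♟ ♟│7
6│· ♟ · · · · · ·│6
5│· · · · · · · ·│5
4│· · · · · · · ·│4
3│♘ · ♙ · · · · ♘│3
2│♙ · ♙ · ♙ ♙ ♙ ♙│2
1│♖ · ♗ · ♔ ♗ · ♖│1
  ─────────────────
  a b c d e f g h

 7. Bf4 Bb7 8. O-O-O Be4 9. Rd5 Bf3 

  a b c d e f g h
  ─────────────────
8│♜ · · ♛ ♚ ♝ · ♜│8
7│♟ · ♟ ♟ ♟ ♟ ♟ ♟│7
6│· ♟ · · · · · ·│6
5│· · · ♖ · · · ·│5
4│· · · · · ♗ · ·│4
3│♘ · ♙ · · ♝ · ♘│3
2│♙ · ♙ · ♙ ♙ ♙ ♙│2
1│· · ♔ · · ♗ · ♖│1
  ─────────────────
  a b c d e f g h

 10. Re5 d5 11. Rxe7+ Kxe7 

  a b c d e f g h
  ─────────────────
8│♜ · · ♛ · ♝ · ♜│8
7│♟ · ♟ · ♚ ♟ ♟ ♟│7
6│· ♟ · · · · · ·│6
5│· · · ♟ · · · ·│5
4│· · · · · ♗ · ·│4
3│♘ · ♙ · · ♝ · ♘│3
2│♙ · ♙ · ♙ ♙ ♙ ♙│2
1│· · ♔ · · ♗ · ♖│1
  ─────────────────
  a b c d e f g h


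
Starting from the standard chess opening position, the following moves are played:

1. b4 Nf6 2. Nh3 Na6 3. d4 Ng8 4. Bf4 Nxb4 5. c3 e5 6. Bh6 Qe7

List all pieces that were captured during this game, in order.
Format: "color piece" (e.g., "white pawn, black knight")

Tracking captures:
  Nxb4: captured white pawn

white pawn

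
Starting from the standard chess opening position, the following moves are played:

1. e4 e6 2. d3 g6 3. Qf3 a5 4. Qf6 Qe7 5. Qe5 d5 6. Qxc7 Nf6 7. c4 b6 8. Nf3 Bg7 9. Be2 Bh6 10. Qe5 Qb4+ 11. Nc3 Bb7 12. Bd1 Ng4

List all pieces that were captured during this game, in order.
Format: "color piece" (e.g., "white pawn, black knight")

Tracking captures:
  Qxc7: captured black pawn

black pawn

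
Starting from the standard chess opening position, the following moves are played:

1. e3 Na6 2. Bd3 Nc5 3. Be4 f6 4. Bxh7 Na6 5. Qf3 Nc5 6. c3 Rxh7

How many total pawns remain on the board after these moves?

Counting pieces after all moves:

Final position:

  a b c d e f g h
  ─────────────────
8│♜ · ♝ ♛ ♚ ♝ ♞ ·│8
7│♟ ♟ ♟ ♟ ♟ · ♟ ♜│7
6│· · · · · ♟ · ·│6
5│· · ♞ · · · · ·│5
4│· · · · · · · ·│4
3│· · ♙ · ♙ ♕ · ·│3
2│♙ ♙ · ♙ · ♙ ♙ ♙│2
1│♖ ♘ ♗ · ♔ · ♘ ♖│1
  ─────────────────
  a b c d e f g h


15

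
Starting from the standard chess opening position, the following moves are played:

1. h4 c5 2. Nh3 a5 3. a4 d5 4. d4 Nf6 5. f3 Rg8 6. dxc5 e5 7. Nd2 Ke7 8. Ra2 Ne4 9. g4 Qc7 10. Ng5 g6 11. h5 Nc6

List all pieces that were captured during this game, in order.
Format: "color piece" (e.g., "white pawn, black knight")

Tracking captures:
  dxc5: captured black pawn

black pawn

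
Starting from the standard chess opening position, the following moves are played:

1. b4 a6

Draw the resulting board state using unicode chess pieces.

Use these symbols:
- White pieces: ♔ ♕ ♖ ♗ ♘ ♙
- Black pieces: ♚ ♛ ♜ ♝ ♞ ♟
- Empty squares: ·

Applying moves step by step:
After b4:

♜ ♞ ♝ ♛ ♚ ♝ ♞ ♜
♟ ♟ ♟ ♟ ♟ ♟ ♟ ♟
· · · · · · · ·
· · · · · · · ·
· ♙ · · · · · ·
· · · · · · · ·
♙ · ♙ ♙ ♙ ♙ ♙ ♙
♖ ♘ ♗ ♕ ♔ ♗ ♘ ♖


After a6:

♜ ♞ ♝ ♛ ♚ ♝ ♞ ♜
· ♟ ♟ ♟ ♟ ♟ ♟ ♟
♟ · · · · · · ·
· · · · · · · ·
· ♙ · · · · · ·
· · · · · · · ·
♙ · ♙ ♙ ♙ ♙ ♙ ♙
♖ ♘ ♗ ♕ ♔ ♗ ♘ ♖



  a b c d e f g h
  ─────────────────
8│♜ ♞ ♝ ♛ ♚ ♝ ♞ ♜│8
7│· ♟ ♟ ♟ ♟ ♟ ♟ ♟│7
6│♟ · · · · · · ·│6
5│· · · · · · · ·│5
4│· ♙ · · · · · ·│4
3│· · · · · · · ·│3
2│♙ · ♙ ♙ ♙ ♙ ♙ ♙│2
1│♖ ♘ ♗ ♕ ♔ ♗ ♘ ♖│1
  ─────────────────
  a b c d e f g h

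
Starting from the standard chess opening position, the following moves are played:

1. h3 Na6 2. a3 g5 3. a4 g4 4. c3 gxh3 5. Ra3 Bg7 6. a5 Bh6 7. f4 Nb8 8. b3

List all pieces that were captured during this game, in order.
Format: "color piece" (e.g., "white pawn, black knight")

Tracking captures:
  gxh3: captured white pawn

white pawn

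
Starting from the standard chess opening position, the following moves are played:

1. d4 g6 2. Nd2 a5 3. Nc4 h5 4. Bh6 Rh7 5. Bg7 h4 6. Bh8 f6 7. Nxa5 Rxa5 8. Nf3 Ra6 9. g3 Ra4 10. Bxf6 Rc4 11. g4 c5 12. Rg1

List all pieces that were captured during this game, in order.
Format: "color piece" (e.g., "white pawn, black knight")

Tracking captures:
  Nxa5: captured black pawn
  Rxa5: captured white knight
  Bxf6: captured black pawn

black pawn, white knight, black pawn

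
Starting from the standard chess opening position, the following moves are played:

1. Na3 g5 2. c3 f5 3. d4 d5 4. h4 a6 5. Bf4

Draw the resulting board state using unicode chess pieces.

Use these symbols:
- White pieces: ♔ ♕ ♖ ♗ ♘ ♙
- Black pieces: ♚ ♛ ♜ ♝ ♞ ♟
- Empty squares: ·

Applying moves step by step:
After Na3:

♜ ♞ ♝ ♛ ♚ ♝ ♞ ♜
♟ ♟ ♟ ♟ ♟ ♟ ♟ ♟
· · · · · · · ·
· · · · · · · ·
· · · · · · · ·
♘ · · · · · · ·
♙ ♙ ♙ ♙ ♙ ♙ ♙ ♙
♖ · ♗ ♕ ♔ ♗ ♘ ♖


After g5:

♜ ♞ ♝ ♛ ♚ ♝ ♞ ♜
♟ ♟ ♟ ♟ ♟ ♟ · ♟
· · · · · · · ·
· · · · · · ♟ ·
· · · · · · · ·
♘ · · · · · · ·
♙ ♙ ♙ ♙ ♙ ♙ ♙ ♙
♖ · ♗ ♕ ♔ ♗ ♘ ♖


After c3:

♜ ♞ ♝ ♛ ♚ ♝ ♞ ♜
♟ ♟ ♟ ♟ ♟ ♟ · ♟
· · · · · · · ·
· · · · · · ♟ ·
· · · · · · · ·
♘ · ♙ · · · · ·
♙ ♙ · ♙ ♙ ♙ ♙ ♙
♖ · ♗ ♕ ♔ ♗ ♘ ♖


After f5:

♜ ♞ ♝ ♛ ♚ ♝ ♞ ♜
♟ ♟ ♟ ♟ ♟ · · ♟
· · · · · · · ·
· · · · · ♟ ♟ ·
· · · · · · · ·
♘ · ♙ · · · · ·
♙ ♙ · ♙ ♙ ♙ ♙ ♙
♖ · ♗ ♕ ♔ ♗ ♘ ♖


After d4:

♜ ♞ ♝ ♛ ♚ ♝ ♞ ♜
♟ ♟ ♟ ♟ ♟ · · ♟
· · · · · · · ·
· · · · · ♟ ♟ ·
· · · ♙ · · · ·
♘ · ♙ · · · · ·
♙ ♙ · · ♙ ♙ ♙ ♙
♖ · ♗ ♕ ♔ ♗ ♘ ♖


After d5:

♜ ♞ ♝ ♛ ♚ ♝ ♞ ♜
♟ ♟ ♟ · ♟ · · ♟
· · · · · · · ·
· · · ♟ · ♟ ♟ ·
· · · ♙ · · · ·
♘ · ♙ · · · · ·
♙ ♙ · · ♙ ♙ ♙ ♙
♖ · ♗ ♕ ♔ ♗ ♘ ♖


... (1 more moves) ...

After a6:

♜ ♞ ♝ ♛ ♚ ♝ ♞ ♜
· ♟ ♟ · ♟ · · ♟
♟ · · · · · · ·
· · · ♟ · ♟ ♟ ·
· · · ♙ · · · ♙
♘ · ♙ · · · · ·
♙ ♙ · · ♙ ♙ ♙ ·
♖ · ♗ ♕ ♔ ♗ ♘ ♖


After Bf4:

♜ ♞ ♝ ♛ ♚ ♝ ♞ ♜
· ♟ ♟ · ♟ · · ♟
♟ · · · · · · ·
· · · ♟ · ♟ ♟ ·
· · · ♙ · ♗ · ♙
♘ · ♙ · · · · ·
♙ ♙ · · ♙ ♙ ♙ ·
♖ · · ♕ ♔ ♗ ♘ ♖



  a b c d e f g h
  ─────────────────
8│♜ ♞ ♝ ♛ ♚ ♝ ♞ ♜│8
7│· ♟ ♟ · ♟ · · ♟│7
6│♟ · · · · · · ·│6
5│· · · ♟ · ♟ ♟ ·│5
4│· · · ♙ · ♗ · ♙│4
3│♘ · ♙ · · · · ·│3
2│♙ ♙ · · ♙ ♙ ♙ ·│2
1│♖ · · ♕ ♔ ♗ ♘ ♖│1
  ─────────────────
  a b c d e f g h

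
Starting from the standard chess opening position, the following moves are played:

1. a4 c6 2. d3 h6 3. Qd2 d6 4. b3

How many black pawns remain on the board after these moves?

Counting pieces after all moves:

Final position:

  a b c d e f g h
  ─────────────────
8│♜ ♞ ♝ ♛ ♚ ♝ ♞ ♜│8
7│♟ ♟ · · ♟ ♟ ♟ ·│7
6│· · ♟ ♟ · · · ♟│6
5│· · · · · · · ·│5
4│♙ · · · · · · ·│4
3│· ♙ · ♙ · · · ·│3
2│· · ♙ ♕ ♙ ♙ ♙ ♙│2
1│♖ ♘ ♗ · ♔ ♗ ♘ ♖│1
  ─────────────────
  a b c d e f g h


8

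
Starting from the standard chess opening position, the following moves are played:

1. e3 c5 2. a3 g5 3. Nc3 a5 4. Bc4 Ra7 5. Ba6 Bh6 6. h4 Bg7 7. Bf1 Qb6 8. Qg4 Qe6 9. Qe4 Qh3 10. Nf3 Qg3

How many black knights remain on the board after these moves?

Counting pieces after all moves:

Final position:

  a b c d e f g h
  ─────────────────
8│· ♞ ♝ · ♚ · ♞ ♜│8
7│♜ ♟ · ♟ ♟ ♟ ♝ ♟│7
6│· · · · · · · ·│6
5│♟ · ♟ · · · ♟ ·│5
4│· · · · ♕ · · ♙│4
3│♙ · ♘ · ♙ ♘ ♛ ·│3
2│· ♙ ♙ ♙ · ♙ ♙ ·│2
1│♖ · ♗ · ♔ ♗ · ♖│1
  ─────────────────
  a b c d e f g h


2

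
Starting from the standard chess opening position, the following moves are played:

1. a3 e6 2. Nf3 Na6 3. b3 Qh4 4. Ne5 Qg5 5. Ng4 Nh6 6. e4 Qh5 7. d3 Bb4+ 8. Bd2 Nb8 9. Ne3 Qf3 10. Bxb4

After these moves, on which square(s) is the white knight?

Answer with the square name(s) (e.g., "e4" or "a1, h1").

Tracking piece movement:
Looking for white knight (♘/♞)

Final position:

  a b c d e f g h
  ─────────────────
8│♜ ♞ ♝ · ♚ · · ♜│8
7│♟ ♟ ♟ ♟ · ♟ ♟ ♟│7
6│· · · · ♟ · · ♞│6
5│· · · · · · · ·│5
4│· ♗ · · ♙ · · ·│4
3│♙ ♙ · ♙ ♘ ♛ · ·│3
2│· · ♙ · · ♙ ♙ ♙│2
1│♖ ♘ · ♕ ♔ ♗ · ♖│1
  ─────────────────
  a b c d e f g h


b1, e3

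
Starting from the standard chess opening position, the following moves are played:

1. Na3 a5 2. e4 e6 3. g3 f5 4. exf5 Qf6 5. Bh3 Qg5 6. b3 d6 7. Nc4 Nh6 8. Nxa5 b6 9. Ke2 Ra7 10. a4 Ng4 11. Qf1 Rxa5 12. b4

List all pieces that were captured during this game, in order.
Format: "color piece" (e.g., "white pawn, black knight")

Tracking captures:
  exf5: captured black pawn
  Nxa5: captured black pawn
  Rxa5: captured white knight

black pawn, black pawn, white knight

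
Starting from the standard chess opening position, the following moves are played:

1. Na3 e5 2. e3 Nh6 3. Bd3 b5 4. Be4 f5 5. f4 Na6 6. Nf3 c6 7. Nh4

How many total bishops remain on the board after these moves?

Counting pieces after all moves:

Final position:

  a b c d e f g h
  ─────────────────
8│♜ · ♝ ♛ ♚ ♝ · ♜│8
7│♟ · · ♟ · · ♟ ♟│7
6│♞ · ♟ · · · · ♞│6
5│· ♟ · · ♟ ♟ · ·│5
4│· · · · ♗ ♙ · ♘│4
3│♘ · · · ♙ · · ·│3
2│♙ ♙ ♙ ♙ · · ♙ ♙│2
1│♖ · ♗ ♕ ♔ · · ♖│1
  ─────────────────
  a b c d e f g h


4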